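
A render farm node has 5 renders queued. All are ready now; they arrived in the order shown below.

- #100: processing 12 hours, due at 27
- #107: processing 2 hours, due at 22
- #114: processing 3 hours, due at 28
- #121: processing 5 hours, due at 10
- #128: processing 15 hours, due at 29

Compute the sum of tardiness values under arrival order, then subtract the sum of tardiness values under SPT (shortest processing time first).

FIFO (arrival order): #100 #107 #114 #121 #128.
#100: 0→12, due 27, tardiness 0
#107: 12→14, due 22, tardiness 0
#114: 14→17, due 28, tardiness 0
#121: 17→22, due 10, tardiness 12
#128: 22→37, due 29, tardiness 8
Sum = 0+0+0+12+8 = 20.
SPT (increasing processing time): #107 #114 #121 #100 #128.
#107: 0→2, due 22, tardiness 0
#114: 2→5, due 28, tardiness 0
#121: 5→10, due 10, tardiness 0
#100: 10→22, due 27, tardiness 0
#128: 22→37, due 29, tardiness 8
Sum = 0+0+0+0+8 = 8.
Difference = 20 − 8 = 12.

12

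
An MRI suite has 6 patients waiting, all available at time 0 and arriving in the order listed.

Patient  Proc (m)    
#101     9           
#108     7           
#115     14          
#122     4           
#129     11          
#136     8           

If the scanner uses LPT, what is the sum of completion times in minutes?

217

LPT (decreasing processing time): #115 #129 #101 #136 #108 #122.
#115: 0→14
#129: 14→25
#101: 25→34
#136: 34→42
#108: 42→49
#122: 49→53
Sum = 14+25+34+42+49+53 = 217.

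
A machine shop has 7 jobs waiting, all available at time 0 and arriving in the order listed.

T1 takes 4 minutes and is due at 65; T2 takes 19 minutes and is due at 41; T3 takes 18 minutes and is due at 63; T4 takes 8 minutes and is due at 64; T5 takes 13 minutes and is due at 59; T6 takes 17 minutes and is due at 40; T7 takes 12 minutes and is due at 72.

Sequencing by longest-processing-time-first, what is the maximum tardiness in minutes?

LPT (decreasing processing time): T2 T3 T6 T5 T7 T4 T1.
T2: 0→19, due 41, tardiness 0
T3: 19→37, due 63, tardiness 0
T6: 37→54, due 40, tardiness 14
T5: 54→67, due 59, tardiness 8
T7: 67→79, due 72, tardiness 7
T4: 79→87, due 64, tardiness 23
T1: 87→91, due 65, tardiness 26
Maximum = 26.

26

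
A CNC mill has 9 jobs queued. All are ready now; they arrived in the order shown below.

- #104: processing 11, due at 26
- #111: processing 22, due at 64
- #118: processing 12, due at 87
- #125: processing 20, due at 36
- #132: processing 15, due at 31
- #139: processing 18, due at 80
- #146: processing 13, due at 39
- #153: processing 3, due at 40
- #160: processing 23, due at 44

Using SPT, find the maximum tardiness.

93

SPT (increasing processing time): #153 #104 #118 #146 #132 #139 #125 #111 #160.
#153: 0→3, due 40, tardiness 0
#104: 3→14, due 26, tardiness 0
#118: 14→26, due 87, tardiness 0
#146: 26→39, due 39, tardiness 0
#132: 39→54, due 31, tardiness 23
#139: 54→72, due 80, tardiness 0
#125: 72→92, due 36, tardiness 56
#111: 92→114, due 64, tardiness 50
#160: 114→137, due 44, tardiness 93
Maximum = 93.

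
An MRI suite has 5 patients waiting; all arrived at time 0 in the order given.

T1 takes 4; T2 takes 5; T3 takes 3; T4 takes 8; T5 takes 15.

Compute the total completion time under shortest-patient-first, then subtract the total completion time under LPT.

SPT (increasing processing time): T3 T1 T2 T4 T5.
T3: 0→3
T1: 3→7
T2: 7→12
T4: 12→20
T5: 20→35
Sum = 3+7+12+20+35 = 77.
LPT (decreasing processing time): T5 T4 T2 T1 T3.
T5: 0→15
T4: 15→23
T2: 23→28
T1: 28→32
T3: 32→35
Sum = 15+23+28+32+35 = 133.
Difference = 77 − 133 = -56.

-56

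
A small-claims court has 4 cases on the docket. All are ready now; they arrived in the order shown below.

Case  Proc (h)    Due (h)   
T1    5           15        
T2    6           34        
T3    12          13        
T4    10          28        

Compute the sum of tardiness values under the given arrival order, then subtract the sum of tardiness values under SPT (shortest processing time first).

FIFO (arrival order): T1 T2 T3 T4.
T1: 0→5, due 15, tardiness 0
T2: 5→11, due 34, tardiness 0
T3: 11→23, due 13, tardiness 10
T4: 23→33, due 28, tardiness 5
Sum = 0+0+10+5 = 15.
SPT (increasing processing time): T1 T2 T4 T3.
T1: 0→5, due 15, tardiness 0
T2: 5→11, due 34, tardiness 0
T4: 11→21, due 28, tardiness 0
T3: 21→33, due 13, tardiness 20
Sum = 0+0+0+20 = 20.
Difference = 15 − 20 = -5.

-5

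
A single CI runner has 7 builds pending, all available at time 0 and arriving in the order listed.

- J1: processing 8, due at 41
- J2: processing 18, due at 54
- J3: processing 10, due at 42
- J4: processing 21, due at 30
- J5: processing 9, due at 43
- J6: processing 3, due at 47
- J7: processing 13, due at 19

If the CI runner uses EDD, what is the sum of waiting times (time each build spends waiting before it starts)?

266

EDD (increasing due date): J7 J4 J1 J3 J5 J6 J2.
J7: waits 0, runs 0→13
J4: waits 13, runs 13→34
J1: waits 34, runs 34→42
J3: waits 42, runs 42→52
J5: waits 52, runs 52→61
J6: waits 61, runs 61→64
J2: waits 64, runs 64→82
Sum = 0+13+34+42+52+61+64 = 266.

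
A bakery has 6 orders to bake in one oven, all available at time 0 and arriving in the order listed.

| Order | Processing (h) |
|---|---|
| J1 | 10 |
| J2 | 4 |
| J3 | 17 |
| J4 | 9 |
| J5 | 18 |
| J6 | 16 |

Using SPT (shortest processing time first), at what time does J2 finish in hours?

4

SPT (increasing processing time): J2 J4 J1 J6 J3 J5.
J2: 0→4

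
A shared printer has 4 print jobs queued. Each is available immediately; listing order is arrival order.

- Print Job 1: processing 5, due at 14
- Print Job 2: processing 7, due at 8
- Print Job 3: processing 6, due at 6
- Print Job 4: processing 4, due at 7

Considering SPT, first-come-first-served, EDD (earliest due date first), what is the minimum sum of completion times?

SPT (increasing processing time): Print Job 4 Print Job 1 Print Job 3 Print Job 2.
Print Job 4: 0→4
Print Job 1: 4→9
Print Job 3: 9→15
Print Job 2: 15→22
Sum = 4+9+15+22 = 50.
FIFO (arrival order): Print Job 1 Print Job 2 Print Job 3 Print Job 4.
Print Job 1: 0→5
Print Job 2: 5→12
Print Job 3: 12→18
Print Job 4: 18→22
Sum = 5+12+18+22 = 57.
EDD (increasing due date): Print Job 3 Print Job 4 Print Job 2 Print Job 1.
Print Job 3: 0→6
Print Job 4: 6→10
Print Job 2: 10→17
Print Job 1: 17→22
Sum = 6+10+17+22 = 55.
SPT 50, FIFO 57, EDD 55 → minimum 50.

50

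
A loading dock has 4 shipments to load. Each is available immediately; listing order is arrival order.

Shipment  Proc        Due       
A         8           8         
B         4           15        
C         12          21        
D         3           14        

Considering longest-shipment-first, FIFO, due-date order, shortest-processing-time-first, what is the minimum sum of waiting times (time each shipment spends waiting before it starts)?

LPT (decreasing processing time): C A B D.
C: waits 0, runs 0→12
A: waits 12, runs 12→20
B: waits 20, runs 20→24
D: waits 24, runs 24→27
Sum = 0+12+20+24 = 56.
FIFO (arrival order): A B C D.
A: waits 0, runs 0→8
B: waits 8, runs 8→12
C: waits 12, runs 12→24
D: waits 24, runs 24→27
Sum = 0+8+12+24 = 44.
EDD (increasing due date): A D B C.
A: waits 0, runs 0→8
D: waits 8, runs 8→11
B: waits 11, runs 11→15
C: waits 15, runs 15→27
Sum = 0+8+11+15 = 34.
SPT (increasing processing time): D B A C.
D: waits 0, runs 0→3
B: waits 3, runs 3→7
A: waits 7, runs 7→15
C: waits 15, runs 15→27
Sum = 0+3+7+15 = 25.
LPT 56, FIFO 44, EDD 34, SPT 25 → minimum 25.

25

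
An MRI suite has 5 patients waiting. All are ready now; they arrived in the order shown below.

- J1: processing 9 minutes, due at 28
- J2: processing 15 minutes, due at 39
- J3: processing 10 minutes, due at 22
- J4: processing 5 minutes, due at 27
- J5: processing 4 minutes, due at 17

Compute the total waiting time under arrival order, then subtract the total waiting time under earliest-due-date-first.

41

FIFO (arrival order): J1 J2 J3 J4 J5.
J1: waits 0, runs 0→9
J2: waits 9, runs 9→24
J3: waits 24, runs 24→34
J4: waits 34, runs 34→39
J5: waits 39, runs 39→43
Sum = 0+9+24+34+39 = 106.
EDD (increasing due date): J5 J3 J4 J1 J2.
J5: waits 0, runs 0→4
J3: waits 4, runs 4→14
J4: waits 14, runs 14→19
J1: waits 19, runs 19→28
J2: waits 28, runs 28→43
Sum = 0+4+14+19+28 = 65.
Difference = 106 − 65 = 41.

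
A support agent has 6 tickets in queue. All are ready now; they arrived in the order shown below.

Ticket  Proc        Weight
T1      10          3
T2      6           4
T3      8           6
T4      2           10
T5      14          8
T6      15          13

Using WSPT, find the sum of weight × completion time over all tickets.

1040

WSPT (decreasing weight/processing-time ratio): T4 T6 T3 T2 T5 T1.
T4: finishes 2, weight 10, w·C = 20
T6: finishes 17, weight 13, w·C = 221
T3: finishes 25, weight 6, w·C = 150
T2: finishes 31, weight 4, w·C = 124
T5: finishes 45, weight 8, w·C = 360
T1: finishes 55, weight 3, w·C = 165
Sum = 20+221+150+124+360+165 = 1040.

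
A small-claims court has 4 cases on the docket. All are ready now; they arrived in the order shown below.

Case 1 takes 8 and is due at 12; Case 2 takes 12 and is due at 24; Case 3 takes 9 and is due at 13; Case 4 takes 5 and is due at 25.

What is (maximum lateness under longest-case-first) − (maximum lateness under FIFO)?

1

LPT (decreasing processing time): Case 2 Case 3 Case 1 Case 4.
Case 2: 0→12, due 24, lateness -12
Case 3: 12→21, due 13, lateness 8
Case 1: 21→29, due 12, lateness 17
Case 4: 29→34, due 25, lateness 9
Maximum = 17.
FIFO (arrival order): Case 1 Case 2 Case 3 Case 4.
Case 1: 0→8, due 12, lateness -4
Case 2: 8→20, due 24, lateness -4
Case 3: 20→29, due 13, lateness 16
Case 4: 29→34, due 25, lateness 9
Maximum = 16.
Difference = 17 − 16 = 1.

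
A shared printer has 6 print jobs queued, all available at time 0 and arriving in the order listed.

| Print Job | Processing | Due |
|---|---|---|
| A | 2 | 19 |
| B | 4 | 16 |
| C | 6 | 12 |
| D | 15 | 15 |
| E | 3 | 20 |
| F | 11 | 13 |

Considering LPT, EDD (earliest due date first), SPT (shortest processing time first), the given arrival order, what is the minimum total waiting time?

57

LPT (decreasing processing time): D F C B E A.
D: waits 0, runs 0→15
F: waits 15, runs 15→26
C: waits 26, runs 26→32
B: waits 32, runs 32→36
E: waits 36, runs 36→39
A: waits 39, runs 39→41
Sum = 0+15+26+32+36+39 = 148.
EDD (increasing due date): C F D B A E.
C: waits 0, runs 0→6
F: waits 6, runs 6→17
D: waits 17, runs 17→32
B: waits 32, runs 32→36
A: waits 36, runs 36→38
E: waits 38, runs 38→41
Sum = 0+6+17+32+36+38 = 129.
SPT (increasing processing time): A E B C F D.
A: waits 0, runs 0→2
E: waits 2, runs 2→5
B: waits 5, runs 5→9
C: waits 9, runs 9→15
F: waits 15, runs 15→26
D: waits 26, runs 26→41
Sum = 0+2+5+9+15+26 = 57.
FIFO (arrival order): A B C D E F.
A: waits 0, runs 0→2
B: waits 2, runs 2→6
C: waits 6, runs 6→12
D: waits 12, runs 12→27
E: waits 27, runs 27→30
F: waits 30, runs 30→41
Sum = 0+2+6+12+27+30 = 77.
LPT 148, EDD 129, SPT 57, FIFO 77 → minimum 57.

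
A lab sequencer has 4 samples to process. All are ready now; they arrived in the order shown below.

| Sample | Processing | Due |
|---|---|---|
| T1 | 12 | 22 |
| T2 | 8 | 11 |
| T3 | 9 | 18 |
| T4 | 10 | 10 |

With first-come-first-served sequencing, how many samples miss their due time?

FIFO (arrival order): T1 T2 T3 T4.
T1: 0→12, due 22, tardiness 0
T2: 12→20, due 11, tardiness 9
T3: 20→29, due 18, tardiness 11
T4: 29→39, due 10, tardiness 29
Late samples: 3.

3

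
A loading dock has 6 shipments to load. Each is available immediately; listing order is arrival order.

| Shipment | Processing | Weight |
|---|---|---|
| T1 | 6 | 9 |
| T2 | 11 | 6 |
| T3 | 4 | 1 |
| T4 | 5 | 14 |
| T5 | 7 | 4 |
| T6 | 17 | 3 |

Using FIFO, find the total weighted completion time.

823

FIFO (arrival order): T1 T2 T3 T4 T5 T6.
T1: finishes 6, weight 9, w·C = 54
T2: finishes 17, weight 6, w·C = 102
T3: finishes 21, weight 1, w·C = 21
T4: finishes 26, weight 14, w·C = 364
T5: finishes 33, weight 4, w·C = 132
T6: finishes 50, weight 3, w·C = 150
Sum = 54+102+21+364+132+150 = 823.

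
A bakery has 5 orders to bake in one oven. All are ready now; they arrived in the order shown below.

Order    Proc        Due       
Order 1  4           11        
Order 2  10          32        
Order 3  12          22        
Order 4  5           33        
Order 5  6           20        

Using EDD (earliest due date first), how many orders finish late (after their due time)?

1

EDD (increasing due date): Order 1 Order 5 Order 3 Order 2 Order 4.
Order 1: 0→4, due 11, tardiness 0
Order 5: 4→10, due 20, tardiness 0
Order 3: 10→22, due 22, tardiness 0
Order 2: 22→32, due 32, tardiness 0
Order 4: 32→37, due 33, tardiness 4
Late orders: 1.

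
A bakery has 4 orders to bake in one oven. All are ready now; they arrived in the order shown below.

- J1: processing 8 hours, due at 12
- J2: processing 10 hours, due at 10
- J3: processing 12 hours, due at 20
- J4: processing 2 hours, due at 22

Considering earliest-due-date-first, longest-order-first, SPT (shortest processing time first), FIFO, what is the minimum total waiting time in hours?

EDD (increasing due date): J2 J1 J3 J4.
J2: waits 0, runs 0→10
J1: waits 10, runs 10→18
J3: waits 18, runs 18→30
J4: waits 30, runs 30→32
Sum = 0+10+18+30 = 58.
LPT (decreasing processing time): J3 J2 J1 J4.
J3: waits 0, runs 0→12
J2: waits 12, runs 12→22
J1: waits 22, runs 22→30
J4: waits 30, runs 30→32
Sum = 0+12+22+30 = 64.
SPT (increasing processing time): J4 J1 J2 J3.
J4: waits 0, runs 0→2
J1: waits 2, runs 2→10
J2: waits 10, runs 10→20
J3: waits 20, runs 20→32
Sum = 0+2+10+20 = 32.
FIFO (arrival order): J1 J2 J3 J4.
J1: waits 0, runs 0→8
J2: waits 8, runs 8→18
J3: waits 18, runs 18→30
J4: waits 30, runs 30→32
Sum = 0+8+18+30 = 56.
EDD 58, LPT 64, SPT 32, FIFO 56 → minimum 32.

32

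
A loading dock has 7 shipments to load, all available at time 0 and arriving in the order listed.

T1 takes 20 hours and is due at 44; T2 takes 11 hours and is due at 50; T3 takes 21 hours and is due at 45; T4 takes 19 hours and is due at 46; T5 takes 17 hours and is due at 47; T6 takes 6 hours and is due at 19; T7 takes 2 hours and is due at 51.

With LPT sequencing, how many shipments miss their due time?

LPT (decreasing processing time): T3 T1 T4 T5 T2 T6 T7.
T3: 0→21, due 45, tardiness 0
T1: 21→41, due 44, tardiness 0
T4: 41→60, due 46, tardiness 14
T5: 60→77, due 47, tardiness 30
T2: 77→88, due 50, tardiness 38
T6: 88→94, due 19, tardiness 75
T7: 94→96, due 51, tardiness 45
Late shipments: 5.

5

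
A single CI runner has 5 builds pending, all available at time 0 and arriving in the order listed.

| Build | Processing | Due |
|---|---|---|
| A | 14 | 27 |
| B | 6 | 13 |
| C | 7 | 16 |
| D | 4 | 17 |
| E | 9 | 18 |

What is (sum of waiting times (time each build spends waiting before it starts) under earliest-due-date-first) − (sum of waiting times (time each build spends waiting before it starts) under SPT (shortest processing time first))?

EDD (increasing due date): B C D E A.
B: waits 0, runs 0→6
C: waits 6, runs 6→13
D: waits 13, runs 13→17
E: waits 17, runs 17→26
A: waits 26, runs 26→40
Sum = 0+6+13+17+26 = 62.
SPT (increasing processing time): D B C E A.
D: waits 0, runs 0→4
B: waits 4, runs 4→10
C: waits 10, runs 10→17
E: waits 17, runs 17→26
A: waits 26, runs 26→40
Sum = 0+4+10+17+26 = 57.
Difference = 62 − 57 = 5.

5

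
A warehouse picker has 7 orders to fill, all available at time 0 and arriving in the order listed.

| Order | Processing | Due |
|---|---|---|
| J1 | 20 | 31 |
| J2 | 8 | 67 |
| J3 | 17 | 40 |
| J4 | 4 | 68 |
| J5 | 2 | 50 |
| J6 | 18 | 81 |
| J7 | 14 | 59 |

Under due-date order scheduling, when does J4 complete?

EDD (increasing due date): J1 J3 J5 J7 J2 J4 J6.
J1: 0→20
J3: 20→37
J5: 37→39
J7: 39→53
J2: 53→61
J4: 61→65

65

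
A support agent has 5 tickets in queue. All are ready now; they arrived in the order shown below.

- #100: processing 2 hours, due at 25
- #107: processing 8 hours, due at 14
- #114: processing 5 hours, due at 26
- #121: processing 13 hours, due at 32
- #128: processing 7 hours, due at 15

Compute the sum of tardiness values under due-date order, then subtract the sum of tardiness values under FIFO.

EDD (increasing due date): #107 #128 #100 #114 #121.
#107: 0→8, due 14, tardiness 0
#128: 8→15, due 15, tardiness 0
#100: 15→17, due 25, tardiness 0
#114: 17→22, due 26, tardiness 0
#121: 22→35, due 32, tardiness 3
Sum = 0+0+0+0+3 = 3.
FIFO (arrival order): #100 #107 #114 #121 #128.
#100: 0→2, due 25, tardiness 0
#107: 2→10, due 14, tardiness 0
#114: 10→15, due 26, tardiness 0
#121: 15→28, due 32, tardiness 0
#128: 28→35, due 15, tardiness 20
Sum = 0+0+0+0+20 = 20.
Difference = 3 − 20 = -17.

-17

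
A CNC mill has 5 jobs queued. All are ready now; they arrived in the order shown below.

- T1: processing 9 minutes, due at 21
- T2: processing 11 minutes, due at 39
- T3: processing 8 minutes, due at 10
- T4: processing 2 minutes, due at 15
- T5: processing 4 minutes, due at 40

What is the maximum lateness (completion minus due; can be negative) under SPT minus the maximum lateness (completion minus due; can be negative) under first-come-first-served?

SPT (increasing processing time): T4 T5 T3 T1 T2.
T4: 0→2, due 15, lateness -13
T5: 2→6, due 40, lateness -34
T3: 6→14, due 10, lateness 4
T1: 14→23, due 21, lateness 2
T2: 23→34, due 39, lateness -5
Maximum = 4.
FIFO (arrival order): T1 T2 T3 T4 T5.
T1: 0→9, due 21, lateness -12
T2: 9→20, due 39, lateness -19
T3: 20→28, due 10, lateness 18
T4: 28→30, due 15, lateness 15
T5: 30→34, due 40, lateness -6
Maximum = 18.
Difference = 4 − 18 = -14.

-14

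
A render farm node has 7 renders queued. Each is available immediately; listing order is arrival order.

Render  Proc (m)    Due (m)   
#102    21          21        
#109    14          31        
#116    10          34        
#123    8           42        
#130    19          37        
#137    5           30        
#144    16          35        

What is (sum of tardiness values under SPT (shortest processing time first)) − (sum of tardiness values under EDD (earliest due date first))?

SPT (increasing processing time): #137 #123 #116 #109 #144 #130 #102.
#137: 0→5, due 30, tardiness 0
#123: 5→13, due 42, tardiness 0
#116: 13→23, due 34, tardiness 0
#109: 23→37, due 31, tardiness 6
#144: 37→53, due 35, tardiness 18
#130: 53→72, due 37, tardiness 35
#102: 72→93, due 21, tardiness 72
Sum = 0+0+0+6+18+35+72 = 131.
EDD (increasing due date): #102 #137 #109 #116 #144 #130 #123.
#102: 0→21, due 21, tardiness 0
#137: 21→26, due 30, tardiness 0
#109: 26→40, due 31, tardiness 9
#116: 40→50, due 34, tardiness 16
#144: 50→66, due 35, tardiness 31
#130: 66→85, due 37, tardiness 48
#123: 85→93, due 42, tardiness 51
Sum = 0+0+9+16+31+48+51 = 155.
Difference = 131 − 155 = -24.

-24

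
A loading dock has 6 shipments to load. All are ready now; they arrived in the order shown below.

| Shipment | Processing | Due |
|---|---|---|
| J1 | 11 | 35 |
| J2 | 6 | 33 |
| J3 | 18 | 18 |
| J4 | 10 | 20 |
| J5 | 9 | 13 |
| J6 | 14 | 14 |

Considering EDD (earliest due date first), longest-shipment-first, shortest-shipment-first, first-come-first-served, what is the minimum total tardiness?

EDD (increasing due date): J5 J6 J3 J4 J2 J1.
J5: 0→9, due 13, tardiness 0
J6: 9→23, due 14, tardiness 9
J3: 23→41, due 18, tardiness 23
J4: 41→51, due 20, tardiness 31
J2: 51→57, due 33, tardiness 24
J1: 57→68, due 35, tardiness 33
Sum = 0+9+23+31+24+33 = 120.
LPT (decreasing processing time): J3 J6 J1 J4 J5 J2.
J3: 0→18, due 18, tardiness 0
J6: 18→32, due 14, tardiness 18
J1: 32→43, due 35, tardiness 8
J4: 43→53, due 20, tardiness 33
J5: 53→62, due 13, tardiness 49
J2: 62→68, due 33, tardiness 35
Sum = 0+18+8+33+49+35 = 143.
SPT (increasing processing time): J2 J5 J4 J1 J6 J3.
J2: 0→6, due 33, tardiness 0
J5: 6→15, due 13, tardiness 2
J4: 15→25, due 20, tardiness 5
J1: 25→36, due 35, tardiness 1
J6: 36→50, due 14, tardiness 36
J3: 50→68, due 18, tardiness 50
Sum = 0+2+5+1+36+50 = 94.
FIFO (arrival order): J1 J2 J3 J4 J5 J6.
J1: 0→11, due 35, tardiness 0
J2: 11→17, due 33, tardiness 0
J3: 17→35, due 18, tardiness 17
J4: 35→45, due 20, tardiness 25
J5: 45→54, due 13, tardiness 41
J6: 54→68, due 14, tardiness 54
Sum = 0+0+17+25+41+54 = 137.
EDD 120, LPT 143, SPT 94, FIFO 137 → minimum 94.

94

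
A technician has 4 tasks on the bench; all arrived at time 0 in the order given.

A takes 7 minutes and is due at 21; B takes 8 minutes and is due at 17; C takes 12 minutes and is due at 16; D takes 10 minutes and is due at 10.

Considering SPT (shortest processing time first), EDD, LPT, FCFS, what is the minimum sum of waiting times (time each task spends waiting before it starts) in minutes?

SPT (increasing processing time): A B D C.
A: waits 0, runs 0→7
B: waits 7, runs 7→15
D: waits 15, runs 15→25
C: waits 25, runs 25→37
Sum = 0+7+15+25 = 47.
EDD (increasing due date): D C B A.
D: waits 0, runs 0→10
C: waits 10, runs 10→22
B: waits 22, runs 22→30
A: waits 30, runs 30→37
Sum = 0+10+22+30 = 62.
LPT (decreasing processing time): C D B A.
C: waits 0, runs 0→12
D: waits 12, runs 12→22
B: waits 22, runs 22→30
A: waits 30, runs 30→37
Sum = 0+12+22+30 = 64.
FIFO (arrival order): A B C D.
A: waits 0, runs 0→7
B: waits 7, runs 7→15
C: waits 15, runs 15→27
D: waits 27, runs 27→37
Sum = 0+7+15+27 = 49.
SPT 47, EDD 62, LPT 64, FIFO 49 → minimum 47.

47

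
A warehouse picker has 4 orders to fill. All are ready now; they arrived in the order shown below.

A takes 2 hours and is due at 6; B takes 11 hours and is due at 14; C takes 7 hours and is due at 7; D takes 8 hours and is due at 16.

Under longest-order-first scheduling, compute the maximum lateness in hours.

22

LPT (decreasing processing time): B D C A.
B: 0→11, due 14, lateness -3
D: 11→19, due 16, lateness 3
C: 19→26, due 7, lateness 19
A: 26→28, due 6, lateness 22
Maximum = 22.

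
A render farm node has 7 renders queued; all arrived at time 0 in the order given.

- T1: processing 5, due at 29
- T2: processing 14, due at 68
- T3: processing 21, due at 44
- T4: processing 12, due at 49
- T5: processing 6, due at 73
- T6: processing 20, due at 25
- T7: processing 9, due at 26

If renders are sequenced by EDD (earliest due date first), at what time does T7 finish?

29

EDD (increasing due date): T6 T7 T1 T3 T4 T2 T5.
T6: 0→20
T7: 20→29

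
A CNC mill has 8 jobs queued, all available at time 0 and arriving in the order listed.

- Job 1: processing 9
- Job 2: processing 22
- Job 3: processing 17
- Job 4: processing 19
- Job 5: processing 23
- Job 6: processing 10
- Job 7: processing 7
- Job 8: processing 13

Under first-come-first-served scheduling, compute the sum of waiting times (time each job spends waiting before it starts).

452

FIFO (arrival order): Job 1 Job 2 Job 3 Job 4 Job 5 Job 6 Job 7 Job 8.
Job 1: waits 0, runs 0→9
Job 2: waits 9, runs 9→31
Job 3: waits 31, runs 31→48
Job 4: waits 48, runs 48→67
Job 5: waits 67, runs 67→90
Job 6: waits 90, runs 90→100
Job 7: waits 100, runs 100→107
Job 8: waits 107, runs 107→120
Sum = 0+9+31+48+67+90+100+107 = 452.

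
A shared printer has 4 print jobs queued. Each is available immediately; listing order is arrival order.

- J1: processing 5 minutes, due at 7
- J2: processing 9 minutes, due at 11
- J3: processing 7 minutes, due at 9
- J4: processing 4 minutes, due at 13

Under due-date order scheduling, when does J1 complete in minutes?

5

EDD (increasing due date): J1 J3 J2 J4.
J1: 0→5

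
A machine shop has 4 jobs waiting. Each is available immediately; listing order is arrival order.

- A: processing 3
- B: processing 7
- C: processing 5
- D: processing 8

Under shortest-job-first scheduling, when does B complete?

SPT (increasing processing time): A C B D.
A: 0→3
C: 3→8
B: 8→15

15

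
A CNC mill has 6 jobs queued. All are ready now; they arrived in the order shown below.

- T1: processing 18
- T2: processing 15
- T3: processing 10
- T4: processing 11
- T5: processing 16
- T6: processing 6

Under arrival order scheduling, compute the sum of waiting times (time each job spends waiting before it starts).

FIFO (arrival order): T1 T2 T3 T4 T5 T6.
T1: waits 0, runs 0→18
T2: waits 18, runs 18→33
T3: waits 33, runs 33→43
T4: waits 43, runs 43→54
T5: waits 54, runs 54→70
T6: waits 70, runs 70→76
Sum = 0+18+33+43+54+70 = 218.

218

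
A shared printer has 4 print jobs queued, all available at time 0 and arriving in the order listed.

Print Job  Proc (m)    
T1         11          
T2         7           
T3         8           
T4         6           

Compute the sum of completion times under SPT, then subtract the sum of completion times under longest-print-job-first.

SPT (increasing processing time): T4 T2 T3 T1.
T4: 0→6
T2: 6→13
T3: 13→21
T1: 21→32
Sum = 6+13+21+32 = 72.
LPT (decreasing processing time): T1 T3 T2 T4.
T1: 0→11
T3: 11→19
T2: 19→26
T4: 26→32
Sum = 11+19+26+32 = 88.
Difference = 72 − 88 = -16.

-16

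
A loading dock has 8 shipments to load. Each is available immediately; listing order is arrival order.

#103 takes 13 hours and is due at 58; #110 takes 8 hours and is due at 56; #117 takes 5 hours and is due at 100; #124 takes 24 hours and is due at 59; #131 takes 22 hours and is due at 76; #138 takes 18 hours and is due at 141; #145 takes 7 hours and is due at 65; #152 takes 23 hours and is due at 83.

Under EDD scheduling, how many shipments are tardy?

EDD (increasing due date): #110 #103 #124 #145 #131 #152 #117 #138.
#110: 0→8, due 56, tardiness 0
#103: 8→21, due 58, tardiness 0
#124: 21→45, due 59, tardiness 0
#145: 45→52, due 65, tardiness 0
#131: 52→74, due 76, tardiness 0
#152: 74→97, due 83, tardiness 14
#117: 97→102, due 100, tardiness 2
#138: 102→120, due 141, tardiness 0
Late shipments: 2.

2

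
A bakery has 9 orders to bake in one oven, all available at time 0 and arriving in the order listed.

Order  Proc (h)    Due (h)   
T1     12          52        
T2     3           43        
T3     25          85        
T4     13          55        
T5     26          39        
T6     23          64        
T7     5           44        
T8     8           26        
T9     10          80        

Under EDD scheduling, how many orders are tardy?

EDD (increasing due date): T8 T5 T2 T7 T1 T4 T6 T9 T3.
T8: 0→8, due 26, tardiness 0
T5: 8→34, due 39, tardiness 0
T2: 34→37, due 43, tardiness 0
T7: 37→42, due 44, tardiness 0
T1: 42→54, due 52, tardiness 2
T4: 54→67, due 55, tardiness 12
T6: 67→90, due 64, tardiness 26
T9: 90→100, due 80, tardiness 20
T3: 100→125, due 85, tardiness 40
Late orders: 5.

5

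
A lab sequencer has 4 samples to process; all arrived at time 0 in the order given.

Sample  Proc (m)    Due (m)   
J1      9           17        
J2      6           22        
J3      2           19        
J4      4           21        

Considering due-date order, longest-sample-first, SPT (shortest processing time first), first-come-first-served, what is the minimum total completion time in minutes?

EDD (increasing due date): J1 J3 J4 J2.
J1: 0→9
J3: 9→11
J4: 11→15
J2: 15→21
Sum = 9+11+15+21 = 56.
LPT (decreasing processing time): J1 J2 J4 J3.
J1: 0→9
J2: 9→15
J4: 15→19
J3: 19→21
Sum = 9+15+19+21 = 64.
SPT (increasing processing time): J3 J4 J2 J1.
J3: 0→2
J4: 2→6
J2: 6→12
J1: 12→21
Sum = 2+6+12+21 = 41.
FIFO (arrival order): J1 J2 J3 J4.
J1: 0→9
J2: 9→15
J3: 15→17
J4: 17→21
Sum = 9+15+17+21 = 62.
EDD 56, LPT 64, SPT 41, FIFO 62 → minimum 41.

41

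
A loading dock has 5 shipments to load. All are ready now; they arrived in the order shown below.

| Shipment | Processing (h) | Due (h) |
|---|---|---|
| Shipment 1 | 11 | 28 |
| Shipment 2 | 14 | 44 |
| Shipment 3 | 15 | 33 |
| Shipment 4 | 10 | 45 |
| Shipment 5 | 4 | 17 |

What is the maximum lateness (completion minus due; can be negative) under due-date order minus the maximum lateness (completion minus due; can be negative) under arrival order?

EDD (increasing due date): Shipment 5 Shipment 1 Shipment 3 Shipment 2 Shipment 4.
Shipment 5: 0→4, due 17, lateness -13
Shipment 1: 4→15, due 28, lateness -13
Shipment 3: 15→30, due 33, lateness -3
Shipment 2: 30→44, due 44, lateness 0
Shipment 4: 44→54, due 45, lateness 9
Maximum = 9.
FIFO (arrival order): Shipment 1 Shipment 2 Shipment 3 Shipment 4 Shipment 5.
Shipment 1: 0→11, due 28, lateness -17
Shipment 2: 11→25, due 44, lateness -19
Shipment 3: 25→40, due 33, lateness 7
Shipment 4: 40→50, due 45, lateness 5
Shipment 5: 50→54, due 17, lateness 37
Maximum = 37.
Difference = 9 − 37 = -28.

-28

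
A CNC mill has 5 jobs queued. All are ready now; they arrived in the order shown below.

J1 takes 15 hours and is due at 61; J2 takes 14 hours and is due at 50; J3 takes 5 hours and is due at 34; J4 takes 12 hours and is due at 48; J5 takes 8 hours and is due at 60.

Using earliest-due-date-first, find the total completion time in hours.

146

EDD (increasing due date): J3 J4 J2 J5 J1.
J3: 0→5
J4: 5→17
J2: 17→31
J5: 31→39
J1: 39→54
Sum = 5+17+31+39+54 = 146.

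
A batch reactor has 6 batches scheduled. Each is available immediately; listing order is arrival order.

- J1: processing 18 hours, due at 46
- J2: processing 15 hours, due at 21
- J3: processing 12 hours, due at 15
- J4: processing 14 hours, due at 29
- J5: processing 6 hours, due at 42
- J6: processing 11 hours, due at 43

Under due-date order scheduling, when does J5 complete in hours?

EDD (increasing due date): J3 J2 J4 J5 J6 J1.
J3: 0→12
J2: 12→27
J4: 27→41
J5: 41→47

47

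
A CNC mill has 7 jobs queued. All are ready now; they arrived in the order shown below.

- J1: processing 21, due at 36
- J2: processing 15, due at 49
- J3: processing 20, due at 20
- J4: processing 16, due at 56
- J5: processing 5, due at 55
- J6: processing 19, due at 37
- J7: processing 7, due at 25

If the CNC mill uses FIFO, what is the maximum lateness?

78

FIFO (arrival order): J1 J2 J3 J4 J5 J6 J7.
J1: 0→21, due 36, lateness -15
J2: 21→36, due 49, lateness -13
J3: 36→56, due 20, lateness 36
J4: 56→72, due 56, lateness 16
J5: 72→77, due 55, lateness 22
J6: 77→96, due 37, lateness 59
J7: 96→103, due 25, lateness 78
Maximum = 78.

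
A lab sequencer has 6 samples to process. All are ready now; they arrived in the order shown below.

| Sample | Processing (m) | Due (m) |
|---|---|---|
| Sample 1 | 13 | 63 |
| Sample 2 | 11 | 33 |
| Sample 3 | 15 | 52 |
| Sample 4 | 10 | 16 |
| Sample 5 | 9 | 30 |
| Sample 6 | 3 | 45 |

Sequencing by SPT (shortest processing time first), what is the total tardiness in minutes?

SPT (increasing processing time): Sample 6 Sample 5 Sample 4 Sample 2 Sample 1 Sample 3.
Sample 6: 0→3, due 45, tardiness 0
Sample 5: 3→12, due 30, tardiness 0
Sample 4: 12→22, due 16, tardiness 6
Sample 2: 22→33, due 33, tardiness 0
Sample 1: 33→46, due 63, tardiness 0
Sample 3: 46→61, due 52, tardiness 9
Sum = 0+0+6+0+0+9 = 15.

15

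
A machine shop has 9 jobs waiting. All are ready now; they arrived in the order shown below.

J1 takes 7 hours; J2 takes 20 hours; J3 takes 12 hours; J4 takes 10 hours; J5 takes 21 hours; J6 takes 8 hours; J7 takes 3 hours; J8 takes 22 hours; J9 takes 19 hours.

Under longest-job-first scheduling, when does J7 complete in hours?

122

LPT (decreasing processing time): J8 J5 J2 J9 J3 J4 J6 J1 J7.
J8: 0→22
J5: 22→43
J2: 43→63
J9: 63→82
J3: 82→94
J4: 94→104
J6: 104→112
J1: 112→119
J7: 119→122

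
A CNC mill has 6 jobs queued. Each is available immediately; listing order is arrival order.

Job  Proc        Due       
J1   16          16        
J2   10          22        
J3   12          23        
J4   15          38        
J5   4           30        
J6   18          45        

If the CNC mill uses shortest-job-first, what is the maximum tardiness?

SPT (increasing processing time): J5 J2 J3 J4 J1 J6.
J5: 0→4, due 30, tardiness 0
J2: 4→14, due 22, tardiness 0
J3: 14→26, due 23, tardiness 3
J4: 26→41, due 38, tardiness 3
J1: 41→57, due 16, tardiness 41
J6: 57→75, due 45, tardiness 30
Maximum = 41.

41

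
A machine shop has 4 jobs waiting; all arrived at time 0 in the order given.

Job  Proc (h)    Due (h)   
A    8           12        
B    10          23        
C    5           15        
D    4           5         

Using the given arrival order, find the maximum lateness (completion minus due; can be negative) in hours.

FIFO (arrival order): A B C D.
A: 0→8, due 12, lateness -4
B: 8→18, due 23, lateness -5
C: 18→23, due 15, lateness 8
D: 23→27, due 5, lateness 22
Maximum = 22.

22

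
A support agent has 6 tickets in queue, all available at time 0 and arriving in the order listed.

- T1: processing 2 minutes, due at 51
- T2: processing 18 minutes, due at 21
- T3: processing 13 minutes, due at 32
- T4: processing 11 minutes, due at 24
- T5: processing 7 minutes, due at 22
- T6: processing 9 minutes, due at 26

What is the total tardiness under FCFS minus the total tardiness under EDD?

FIFO (arrival order): T1 T2 T3 T4 T5 T6.
T1: 0→2, due 51, tardiness 0
T2: 2→20, due 21, tardiness 0
T3: 20→33, due 32, tardiness 1
T4: 33→44, due 24, tardiness 20
T5: 44→51, due 22, tardiness 29
T6: 51→60, due 26, tardiness 34
Sum = 0+0+1+20+29+34 = 84.
EDD (increasing due date): T2 T5 T4 T6 T3 T1.
T2: 0→18, due 21, tardiness 0
T5: 18→25, due 22, tardiness 3
T4: 25→36, due 24, tardiness 12
T6: 36→45, due 26, tardiness 19
T3: 45→58, due 32, tardiness 26
T1: 58→60, due 51, tardiness 9
Sum = 0+3+12+19+26+9 = 69.
Difference = 84 − 69 = 15.

15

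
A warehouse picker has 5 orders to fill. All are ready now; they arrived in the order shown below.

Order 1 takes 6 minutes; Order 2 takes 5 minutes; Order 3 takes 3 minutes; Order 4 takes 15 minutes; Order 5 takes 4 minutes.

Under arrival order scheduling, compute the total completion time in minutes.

FIFO (arrival order): Order 1 Order 2 Order 3 Order 4 Order 5.
Order 1: 0→6
Order 2: 6→11
Order 3: 11→14
Order 4: 14→29
Order 5: 29→33
Sum = 6+11+14+29+33 = 93.

93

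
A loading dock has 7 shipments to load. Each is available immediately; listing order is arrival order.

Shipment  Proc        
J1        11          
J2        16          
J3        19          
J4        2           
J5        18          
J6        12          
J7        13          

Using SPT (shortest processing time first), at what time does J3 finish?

SPT (increasing processing time): J4 J1 J6 J7 J2 J5 J3.
J4: 0→2
J1: 2→13
J6: 13→25
J7: 25→38
J2: 38→54
J5: 54→72
J3: 72→91

91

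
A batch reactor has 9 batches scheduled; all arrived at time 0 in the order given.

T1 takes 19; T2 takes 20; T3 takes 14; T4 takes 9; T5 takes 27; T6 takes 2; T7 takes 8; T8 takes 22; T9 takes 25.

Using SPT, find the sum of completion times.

547

SPT (increasing processing time): T6 T7 T4 T3 T1 T2 T8 T9 T5.
T6: 0→2
T7: 2→10
T4: 10→19
T3: 19→33
T1: 33→52
T2: 52→72
T8: 72→94
T9: 94→119
T5: 119→146
Sum = 2+10+19+33+52+72+94+119+146 = 547.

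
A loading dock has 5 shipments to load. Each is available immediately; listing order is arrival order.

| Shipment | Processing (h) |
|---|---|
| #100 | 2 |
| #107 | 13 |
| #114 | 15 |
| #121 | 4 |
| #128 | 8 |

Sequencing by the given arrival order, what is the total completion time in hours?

123

FIFO (arrival order): #100 #107 #114 #121 #128.
#100: 0→2
#107: 2→15
#114: 15→30
#121: 30→34
#128: 34→42
Sum = 2+15+30+34+42 = 123.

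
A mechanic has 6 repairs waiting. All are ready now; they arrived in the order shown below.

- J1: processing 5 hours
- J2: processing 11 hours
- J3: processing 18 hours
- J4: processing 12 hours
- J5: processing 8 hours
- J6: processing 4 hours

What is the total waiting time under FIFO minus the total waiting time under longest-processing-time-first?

FIFO (arrival order): J1 J2 J3 J4 J5 J6.
J1: waits 0, runs 0→5
J2: waits 5, runs 5→16
J3: waits 16, runs 16→34
J4: waits 34, runs 34→46
J5: waits 46, runs 46→54
J6: waits 54, runs 54→58
Sum = 0+5+16+34+46+54 = 155.
LPT (decreasing processing time): J3 J4 J2 J5 J1 J6.
J3: waits 0, runs 0→18
J4: waits 18, runs 18→30
J2: waits 30, runs 30→41
J5: waits 41, runs 41→49
J1: waits 49, runs 49→54
J6: waits 54, runs 54→58
Sum = 0+18+30+41+49+54 = 192.
Difference = 155 − 192 = -37.

-37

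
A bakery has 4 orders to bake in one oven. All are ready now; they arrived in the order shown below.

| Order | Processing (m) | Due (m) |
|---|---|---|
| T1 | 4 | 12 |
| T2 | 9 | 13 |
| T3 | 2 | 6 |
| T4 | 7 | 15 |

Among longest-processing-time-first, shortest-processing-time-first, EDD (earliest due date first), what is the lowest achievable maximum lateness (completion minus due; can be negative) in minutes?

7

LPT (decreasing processing time): T2 T4 T1 T3.
T2: 0→9, due 13, lateness -4
T4: 9→16, due 15, lateness 1
T1: 16→20, due 12, lateness 8
T3: 20→22, due 6, lateness 16
Maximum = 16.
SPT (increasing processing time): T3 T1 T4 T2.
T3: 0→2, due 6, lateness -4
T1: 2→6, due 12, lateness -6
T4: 6→13, due 15, lateness -2
T2: 13→22, due 13, lateness 9
Maximum = 9.
EDD (increasing due date): T3 T1 T2 T4.
T3: 0→2, due 6, lateness -4
T1: 2→6, due 12, lateness -6
T2: 6→15, due 13, lateness 2
T4: 15→22, due 15, lateness 7
Maximum = 7.
LPT 16, SPT 9, EDD 7 → minimum 7.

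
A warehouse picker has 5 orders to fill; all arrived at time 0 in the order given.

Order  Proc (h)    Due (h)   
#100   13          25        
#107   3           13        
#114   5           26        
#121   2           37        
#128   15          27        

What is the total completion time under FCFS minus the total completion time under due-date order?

-3

FIFO (arrival order): #100 #107 #114 #121 #128.
#100: 0→13
#107: 13→16
#114: 16→21
#121: 21→23
#128: 23→38
Sum = 13+16+21+23+38 = 111.
EDD (increasing due date): #107 #100 #114 #128 #121.
#107: 0→3
#100: 3→16
#114: 16→21
#128: 21→36
#121: 36→38
Sum = 3+16+21+36+38 = 114.
Difference = 111 − 114 = -3.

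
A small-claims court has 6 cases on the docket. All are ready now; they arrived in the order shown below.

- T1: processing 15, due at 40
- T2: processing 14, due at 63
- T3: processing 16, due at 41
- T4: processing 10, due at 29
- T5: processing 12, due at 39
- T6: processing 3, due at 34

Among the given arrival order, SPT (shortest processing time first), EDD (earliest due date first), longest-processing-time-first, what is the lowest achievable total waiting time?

134

FIFO (arrival order): T1 T2 T3 T4 T5 T6.
T1: waits 0, runs 0→15
T2: waits 15, runs 15→29
T3: waits 29, runs 29→45
T4: waits 45, runs 45→55
T5: waits 55, runs 55→67
T6: waits 67, runs 67→70
Sum = 0+15+29+45+55+67 = 211.
SPT (increasing processing time): T6 T4 T5 T2 T1 T3.
T6: waits 0, runs 0→3
T4: waits 3, runs 3→13
T5: waits 13, runs 13→25
T2: waits 25, runs 25→39
T1: waits 39, runs 39→54
T3: waits 54, runs 54→70
Sum = 0+3+13+25+39+54 = 134.
EDD (increasing due date): T4 T6 T5 T1 T3 T2.
T4: waits 0, runs 0→10
T6: waits 10, runs 10→13
T5: waits 13, runs 13→25
T1: waits 25, runs 25→40
T3: waits 40, runs 40→56
T2: waits 56, runs 56→70
Sum = 0+10+13+25+40+56 = 144.
LPT (decreasing processing time): T3 T1 T2 T5 T4 T6.
T3: waits 0, runs 0→16
T1: waits 16, runs 16→31
T2: waits 31, runs 31→45
T5: waits 45, runs 45→57
T4: waits 57, runs 57→67
T6: waits 67, runs 67→70
Sum = 0+16+31+45+57+67 = 216.
FIFO 211, SPT 134, EDD 144, LPT 216 → minimum 134.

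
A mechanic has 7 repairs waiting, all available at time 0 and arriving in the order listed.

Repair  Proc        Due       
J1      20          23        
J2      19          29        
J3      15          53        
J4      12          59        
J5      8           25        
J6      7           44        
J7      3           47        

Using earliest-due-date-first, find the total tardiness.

85

EDD (increasing due date): J1 J5 J2 J6 J7 J3 J4.
J1: 0→20, due 23, tardiness 0
J5: 20→28, due 25, tardiness 3
J2: 28→47, due 29, tardiness 18
J6: 47→54, due 44, tardiness 10
J7: 54→57, due 47, tardiness 10
J3: 57→72, due 53, tardiness 19
J4: 72→84, due 59, tardiness 25
Sum = 0+3+18+10+10+19+25 = 85.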